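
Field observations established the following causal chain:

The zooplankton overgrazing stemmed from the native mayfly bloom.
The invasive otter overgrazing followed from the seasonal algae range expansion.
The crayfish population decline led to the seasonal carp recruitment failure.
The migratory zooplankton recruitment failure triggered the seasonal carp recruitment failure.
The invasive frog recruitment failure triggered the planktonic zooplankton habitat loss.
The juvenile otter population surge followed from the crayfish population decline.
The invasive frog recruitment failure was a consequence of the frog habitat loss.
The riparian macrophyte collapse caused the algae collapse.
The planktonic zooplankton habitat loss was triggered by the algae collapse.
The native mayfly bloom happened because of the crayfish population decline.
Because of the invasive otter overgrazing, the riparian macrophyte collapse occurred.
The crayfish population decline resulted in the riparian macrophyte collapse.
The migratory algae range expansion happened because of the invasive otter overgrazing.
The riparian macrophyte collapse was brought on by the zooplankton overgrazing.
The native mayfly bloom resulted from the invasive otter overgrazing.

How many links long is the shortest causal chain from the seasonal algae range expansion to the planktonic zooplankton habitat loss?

4

Shortest chain: the seasonal algae range expansion → the invasive otter overgrazing → the riparian macrophyte collapse → the algae collapse → the planktonic zooplankton habitat loss.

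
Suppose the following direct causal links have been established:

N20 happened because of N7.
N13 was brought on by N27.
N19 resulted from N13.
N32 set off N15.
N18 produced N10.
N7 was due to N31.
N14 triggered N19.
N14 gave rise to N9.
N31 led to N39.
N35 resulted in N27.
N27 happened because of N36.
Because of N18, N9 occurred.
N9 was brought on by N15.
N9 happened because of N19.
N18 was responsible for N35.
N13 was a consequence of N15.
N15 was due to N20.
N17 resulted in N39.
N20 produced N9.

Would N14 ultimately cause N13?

N14 leads to N19, N9; N13 is not among them.

No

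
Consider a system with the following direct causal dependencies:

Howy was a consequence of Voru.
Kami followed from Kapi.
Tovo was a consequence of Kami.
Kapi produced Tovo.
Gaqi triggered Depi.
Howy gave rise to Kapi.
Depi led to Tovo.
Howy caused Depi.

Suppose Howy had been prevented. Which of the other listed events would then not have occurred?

Downstream of Howy: Kapi, Kami, Depi, Tovo.
Of those, still caused via another path: Depi, Tovo.
The remainder have no surviving cause.

Kami, Kapi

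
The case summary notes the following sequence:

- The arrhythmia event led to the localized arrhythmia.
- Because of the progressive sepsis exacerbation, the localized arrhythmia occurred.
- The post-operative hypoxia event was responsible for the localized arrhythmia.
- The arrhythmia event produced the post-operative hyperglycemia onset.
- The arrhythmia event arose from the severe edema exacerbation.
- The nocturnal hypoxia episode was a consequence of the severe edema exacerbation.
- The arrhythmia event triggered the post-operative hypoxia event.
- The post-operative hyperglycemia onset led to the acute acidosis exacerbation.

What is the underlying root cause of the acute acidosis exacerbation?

Tracing upstream from the acute acidosis exacerbation: the acute acidosis exacerbation ← the post-operative hyperglycemia onset ← the arrhythmia event ← the severe edema exacerbation.
The severe edema exacerbation has no stated cause, so it is the root.

the severe edema exacerbation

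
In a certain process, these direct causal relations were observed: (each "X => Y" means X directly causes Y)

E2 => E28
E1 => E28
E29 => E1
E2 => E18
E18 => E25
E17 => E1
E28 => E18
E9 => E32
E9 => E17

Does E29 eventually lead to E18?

Yes

There is a causal chain: E29 → E1 → E28 → E18.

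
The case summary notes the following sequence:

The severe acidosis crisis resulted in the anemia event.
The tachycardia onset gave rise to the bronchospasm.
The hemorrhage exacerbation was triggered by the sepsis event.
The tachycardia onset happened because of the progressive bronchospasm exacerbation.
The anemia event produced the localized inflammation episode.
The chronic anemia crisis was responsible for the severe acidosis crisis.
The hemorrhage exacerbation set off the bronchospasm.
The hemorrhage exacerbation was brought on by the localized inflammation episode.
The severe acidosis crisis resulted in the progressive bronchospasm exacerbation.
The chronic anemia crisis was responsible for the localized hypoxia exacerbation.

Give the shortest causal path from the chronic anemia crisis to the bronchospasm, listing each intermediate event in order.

the chronic anemia crisis → the severe acidosis crisis → the progressive bronchospasm exacerbation → the tachycardia onset → the bronchospasm

the chronic anemia crisis → the severe acidosis crisis
the severe acidosis crisis → the progressive bronchospasm exacerbation
the progressive bronchospasm exacerbation → the tachycardia onset
the tachycardia onset → the bronchospasm
Length: 4 steps.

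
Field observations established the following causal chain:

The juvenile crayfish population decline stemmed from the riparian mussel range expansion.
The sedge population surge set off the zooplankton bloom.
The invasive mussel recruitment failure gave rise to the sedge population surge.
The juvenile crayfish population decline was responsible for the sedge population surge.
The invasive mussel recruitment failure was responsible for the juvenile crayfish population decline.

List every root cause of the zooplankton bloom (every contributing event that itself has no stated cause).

Tracing upstream from the zooplankton bloom: the zooplankton bloom ← the sedge population surge ← the juvenile crayfish population decline ← the riparian mussel range expansion.
A separate upstream branch: the zooplankton bloom ← the sedge population surge ← the invasive mussel recruitment failure.
Each of those chain origins has no stated cause.

the invasive mussel recruitment failure, the riparian mussel range expansion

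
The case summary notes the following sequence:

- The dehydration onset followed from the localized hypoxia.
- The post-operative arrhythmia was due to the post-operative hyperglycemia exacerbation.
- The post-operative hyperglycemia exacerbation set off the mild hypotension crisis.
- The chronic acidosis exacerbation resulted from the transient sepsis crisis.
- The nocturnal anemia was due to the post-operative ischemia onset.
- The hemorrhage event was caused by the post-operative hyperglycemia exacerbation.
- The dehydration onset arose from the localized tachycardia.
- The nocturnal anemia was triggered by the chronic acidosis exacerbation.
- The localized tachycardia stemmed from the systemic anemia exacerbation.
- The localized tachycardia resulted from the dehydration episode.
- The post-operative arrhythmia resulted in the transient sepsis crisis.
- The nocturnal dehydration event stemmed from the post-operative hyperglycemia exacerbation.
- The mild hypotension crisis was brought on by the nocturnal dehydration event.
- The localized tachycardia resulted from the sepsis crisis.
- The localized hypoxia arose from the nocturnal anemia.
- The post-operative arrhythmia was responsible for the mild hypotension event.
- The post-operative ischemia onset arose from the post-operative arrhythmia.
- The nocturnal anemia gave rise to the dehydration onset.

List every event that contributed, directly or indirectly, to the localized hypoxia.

Immediate cause of the localized hypoxia: the nocturnal anemia.
Further upstream: the post-operative hyperglycemia exacerbation, the post-operative arrhythmia, the transient sepsis crisis, the post-operative ischemia onset, the chronic acidosis exacerbation.

the chronic acidosis exacerbation, the nocturnal anemia, the post-operative arrhythmia, the post-operative hyperglycemia exacerbation, the post-operative ischemia onset, the transient sepsis crisis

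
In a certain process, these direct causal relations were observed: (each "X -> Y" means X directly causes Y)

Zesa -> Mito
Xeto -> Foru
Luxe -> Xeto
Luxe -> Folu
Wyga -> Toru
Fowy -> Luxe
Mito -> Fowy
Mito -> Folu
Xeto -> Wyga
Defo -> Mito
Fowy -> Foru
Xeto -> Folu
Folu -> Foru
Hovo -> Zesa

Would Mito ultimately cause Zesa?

No

Mito leads to Fowy, Luxe, Xeto, Folu, Foru, Wyga, Toru; Zesa is not among them.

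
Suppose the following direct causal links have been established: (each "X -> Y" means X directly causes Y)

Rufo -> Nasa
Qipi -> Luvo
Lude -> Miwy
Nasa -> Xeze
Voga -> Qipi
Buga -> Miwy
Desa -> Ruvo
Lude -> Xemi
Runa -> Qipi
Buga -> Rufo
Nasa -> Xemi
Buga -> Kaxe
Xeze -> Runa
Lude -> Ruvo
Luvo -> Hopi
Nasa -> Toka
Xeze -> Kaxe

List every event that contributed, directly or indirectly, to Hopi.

Buga, Luvo, Nasa, Qipi, Rufo, Runa, Voga, Xeze

Immediate cause of Hopi: Luvo.
Further upstream: Buga, Rufo, Nasa, Xeze, Voga, Runa, Qipi.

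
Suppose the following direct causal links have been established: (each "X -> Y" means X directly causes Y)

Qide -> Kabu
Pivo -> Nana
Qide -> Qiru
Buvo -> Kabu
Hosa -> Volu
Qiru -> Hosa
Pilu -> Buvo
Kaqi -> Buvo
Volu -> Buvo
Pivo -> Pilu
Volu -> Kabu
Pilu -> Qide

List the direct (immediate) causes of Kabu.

Buvo, Qide, Volu

Upstream contributors include Pivo, Pilu, Qiru, Kaqi, Hosa, but only Buvo, Qide, Volu feed directly into Kabu.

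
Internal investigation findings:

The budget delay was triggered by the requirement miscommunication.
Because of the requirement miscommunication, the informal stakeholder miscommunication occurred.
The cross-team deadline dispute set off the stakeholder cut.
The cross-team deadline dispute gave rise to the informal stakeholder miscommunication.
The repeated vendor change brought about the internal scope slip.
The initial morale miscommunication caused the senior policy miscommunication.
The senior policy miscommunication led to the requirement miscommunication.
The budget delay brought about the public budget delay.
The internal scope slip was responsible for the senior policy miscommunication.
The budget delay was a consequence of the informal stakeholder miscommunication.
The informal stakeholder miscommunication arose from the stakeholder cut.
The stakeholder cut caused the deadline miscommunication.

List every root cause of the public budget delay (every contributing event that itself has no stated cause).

Tracing upstream from the public budget delay: the public budget delay ← the budget delay ← the informal stakeholder miscommunication ← the cross-team deadline dispute.
A separate upstream branch: the public budget delay ← the budget delay ← the requirement miscommunication ← the senior policy miscommunication ← the internal scope slip ← the repeated vendor change.
A separate upstream branch: the public budget delay ← the budget delay ← the requirement miscommunication ← the senior policy miscommunication ← the initial morale miscommunication.
Each of those chain origins has no stated cause.

the cross-team deadline dispute, the initial morale miscommunication, the repeated vendor change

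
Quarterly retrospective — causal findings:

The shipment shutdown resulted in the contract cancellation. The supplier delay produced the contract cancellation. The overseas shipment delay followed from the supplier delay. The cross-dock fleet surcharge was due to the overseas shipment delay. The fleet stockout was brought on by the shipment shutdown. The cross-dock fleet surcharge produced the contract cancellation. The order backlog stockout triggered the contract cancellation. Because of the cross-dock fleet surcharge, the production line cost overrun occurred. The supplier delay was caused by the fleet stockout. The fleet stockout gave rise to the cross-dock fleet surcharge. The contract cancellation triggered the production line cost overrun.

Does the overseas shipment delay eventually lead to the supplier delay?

No

The overseas shipment delay leads to the cross-dock fleet surcharge, the contract cancellation, the production line cost overrun; the supplier delay is not among them.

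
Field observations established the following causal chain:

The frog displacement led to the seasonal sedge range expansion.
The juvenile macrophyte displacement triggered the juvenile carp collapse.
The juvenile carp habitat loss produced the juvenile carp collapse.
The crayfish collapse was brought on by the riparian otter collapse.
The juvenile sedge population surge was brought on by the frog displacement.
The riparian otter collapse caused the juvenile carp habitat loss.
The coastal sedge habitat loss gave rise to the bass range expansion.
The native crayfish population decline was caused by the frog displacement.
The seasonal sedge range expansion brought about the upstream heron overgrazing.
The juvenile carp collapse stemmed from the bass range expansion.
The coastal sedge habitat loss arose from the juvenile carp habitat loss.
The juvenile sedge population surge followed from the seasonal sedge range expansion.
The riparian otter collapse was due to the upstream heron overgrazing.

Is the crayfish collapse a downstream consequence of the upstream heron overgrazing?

Yes

There is a causal chain: the upstream heron overgrazing → the riparian otter collapse → the crayfish collapse.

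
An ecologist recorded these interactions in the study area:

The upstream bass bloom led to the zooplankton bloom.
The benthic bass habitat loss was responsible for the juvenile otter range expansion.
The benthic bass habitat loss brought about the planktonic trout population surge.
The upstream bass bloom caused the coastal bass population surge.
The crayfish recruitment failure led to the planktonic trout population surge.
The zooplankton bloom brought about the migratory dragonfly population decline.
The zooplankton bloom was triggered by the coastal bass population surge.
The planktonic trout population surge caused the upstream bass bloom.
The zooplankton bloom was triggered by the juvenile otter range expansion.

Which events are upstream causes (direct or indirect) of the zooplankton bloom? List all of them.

Immediate causes of the zooplankton bloom: the upstream bass bloom, the coastal bass population surge, the juvenile otter range expansion.
Further upstream: the crayfish recruitment failure, the benthic bass habitat loss, the planktonic trout population surge.

the benthic bass habitat loss, the coastal bass population surge, the crayfish recruitment failure, the juvenile otter range expansion, the planktonic trout population surge, the upstream bass bloom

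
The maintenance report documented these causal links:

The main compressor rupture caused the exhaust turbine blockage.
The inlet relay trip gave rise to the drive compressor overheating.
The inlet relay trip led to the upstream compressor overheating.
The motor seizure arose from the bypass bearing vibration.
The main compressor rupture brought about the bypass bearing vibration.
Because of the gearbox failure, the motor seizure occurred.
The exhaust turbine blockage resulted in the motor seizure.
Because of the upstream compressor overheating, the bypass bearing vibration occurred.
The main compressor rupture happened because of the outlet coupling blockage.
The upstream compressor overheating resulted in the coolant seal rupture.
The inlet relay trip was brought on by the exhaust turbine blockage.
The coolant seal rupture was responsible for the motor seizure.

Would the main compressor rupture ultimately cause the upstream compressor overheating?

There is a causal chain: the main compressor rupture → the exhaust turbine blockage → the inlet relay trip → the upstream compressor overheating.

Yes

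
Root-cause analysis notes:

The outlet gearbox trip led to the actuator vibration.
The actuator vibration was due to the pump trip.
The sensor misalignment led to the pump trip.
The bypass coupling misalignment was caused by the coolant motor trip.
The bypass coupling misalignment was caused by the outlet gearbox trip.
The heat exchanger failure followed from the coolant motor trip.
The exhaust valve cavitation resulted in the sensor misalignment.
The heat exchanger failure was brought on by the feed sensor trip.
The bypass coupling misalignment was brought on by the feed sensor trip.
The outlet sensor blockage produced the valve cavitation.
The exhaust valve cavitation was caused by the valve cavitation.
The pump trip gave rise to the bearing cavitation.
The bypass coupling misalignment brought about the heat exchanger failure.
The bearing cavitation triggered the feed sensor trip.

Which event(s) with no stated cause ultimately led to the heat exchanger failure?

the coolant motor trip, the outlet gearbox trip, the outlet sensor blockage

Tracing upstream from the heat exchanger failure: the heat exchanger failure ← the feed sensor trip ← the bearing cavitation ← the pump trip ← the sensor misalignment ← the exhaust valve cavitation ← the valve cavitation ← the outlet sensor blockage.
A separate upstream branch: the heat exchanger failure ← the coolant motor trip.
A separate upstream branch: the heat exchanger failure ← the bypass coupling misalignment ← the outlet gearbox trip.
Each of those chain origins has no stated cause.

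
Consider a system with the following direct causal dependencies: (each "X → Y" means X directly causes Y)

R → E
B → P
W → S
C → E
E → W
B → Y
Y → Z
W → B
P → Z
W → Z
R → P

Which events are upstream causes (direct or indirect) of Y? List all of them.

B, C, E, R, W

Immediate cause of Y: B.
Further upstream: R, E, W, C.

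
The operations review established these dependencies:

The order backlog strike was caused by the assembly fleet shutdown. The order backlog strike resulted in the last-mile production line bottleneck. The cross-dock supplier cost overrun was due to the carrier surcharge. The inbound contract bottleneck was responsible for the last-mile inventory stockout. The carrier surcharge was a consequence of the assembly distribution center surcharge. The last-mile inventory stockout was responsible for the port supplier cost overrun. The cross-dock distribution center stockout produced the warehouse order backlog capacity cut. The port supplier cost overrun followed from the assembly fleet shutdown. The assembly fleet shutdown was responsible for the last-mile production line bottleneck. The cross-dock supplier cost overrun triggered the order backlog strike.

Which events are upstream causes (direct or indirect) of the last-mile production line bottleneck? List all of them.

the assembly distribution center surcharge, the assembly fleet shutdown, the carrier surcharge, the cross-dock supplier cost overrun, the order backlog strike

Immediate causes of the last-mile production line bottleneck: the assembly fleet shutdown, the order backlog strike.
Further upstream: the assembly distribution center surcharge, the carrier surcharge, the cross-dock supplier cost overrun.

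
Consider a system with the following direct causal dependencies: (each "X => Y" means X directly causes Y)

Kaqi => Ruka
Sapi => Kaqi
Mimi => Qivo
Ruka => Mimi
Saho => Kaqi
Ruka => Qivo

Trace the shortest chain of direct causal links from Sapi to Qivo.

Sapi → Kaqi
Kaqi → Ruka
Ruka → Qivo
Length: 3 steps.

Sapi → Kaqi → Ruka → Qivo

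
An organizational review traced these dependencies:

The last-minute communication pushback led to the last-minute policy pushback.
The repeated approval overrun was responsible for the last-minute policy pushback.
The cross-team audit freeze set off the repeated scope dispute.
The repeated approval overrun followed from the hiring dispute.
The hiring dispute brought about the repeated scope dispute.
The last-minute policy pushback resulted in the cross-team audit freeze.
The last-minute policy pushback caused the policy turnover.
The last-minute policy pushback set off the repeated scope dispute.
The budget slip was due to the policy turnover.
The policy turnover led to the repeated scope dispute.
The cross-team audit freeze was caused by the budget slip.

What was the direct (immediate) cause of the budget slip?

Upstream contributors include the hiring dispute, the repeated approval overrun, the last-minute policy pushback, the last-minute communication pushback, but only the policy turnover feeds directly into the budget slip.

the policy turnover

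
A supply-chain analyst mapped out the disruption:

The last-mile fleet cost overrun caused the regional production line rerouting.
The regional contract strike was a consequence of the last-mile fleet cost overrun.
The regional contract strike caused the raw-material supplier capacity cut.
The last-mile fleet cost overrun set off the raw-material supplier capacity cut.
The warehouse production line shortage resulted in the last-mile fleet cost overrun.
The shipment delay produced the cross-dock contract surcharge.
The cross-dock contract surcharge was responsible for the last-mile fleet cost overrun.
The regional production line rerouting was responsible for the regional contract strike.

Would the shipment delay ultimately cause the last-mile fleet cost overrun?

Yes

There is a causal chain: the shipment delay → the cross-dock contract surcharge → the last-mile fleet cost overrun.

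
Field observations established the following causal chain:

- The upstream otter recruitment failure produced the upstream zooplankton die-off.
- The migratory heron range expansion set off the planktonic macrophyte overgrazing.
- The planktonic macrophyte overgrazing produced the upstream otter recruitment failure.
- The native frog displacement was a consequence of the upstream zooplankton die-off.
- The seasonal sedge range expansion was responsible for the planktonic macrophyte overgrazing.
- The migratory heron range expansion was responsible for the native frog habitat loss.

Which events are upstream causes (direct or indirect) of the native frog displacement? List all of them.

Immediate cause of the native frog displacement: the upstream zooplankton die-off.
Further upstream: the migratory heron range expansion, the planktonic macrophyte overgrazing, the upstream otter recruitment failure, the seasonal sedge range expansion.

the migratory heron range expansion, the planktonic macrophyte overgrazing, the seasonal sedge range expansion, the upstream otter recruitment failure, the upstream zooplankton die-off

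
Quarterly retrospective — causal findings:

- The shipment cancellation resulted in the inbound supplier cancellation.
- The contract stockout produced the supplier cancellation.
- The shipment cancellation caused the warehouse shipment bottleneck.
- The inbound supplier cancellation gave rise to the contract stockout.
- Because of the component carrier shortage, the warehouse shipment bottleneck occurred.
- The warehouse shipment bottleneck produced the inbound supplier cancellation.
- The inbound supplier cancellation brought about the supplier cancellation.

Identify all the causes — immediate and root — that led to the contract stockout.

the component carrier shortage, the inbound supplier cancellation, the shipment cancellation, the warehouse shipment bottleneck

Immediate cause of the contract stockout: the inbound supplier cancellation.
Further upstream: the shipment cancellation, the warehouse shipment bottleneck, the component carrier shortage.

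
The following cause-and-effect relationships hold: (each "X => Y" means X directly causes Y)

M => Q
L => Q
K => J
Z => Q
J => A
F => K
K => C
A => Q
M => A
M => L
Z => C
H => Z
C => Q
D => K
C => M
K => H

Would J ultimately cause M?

J leads to A, Q; M is not among them.

No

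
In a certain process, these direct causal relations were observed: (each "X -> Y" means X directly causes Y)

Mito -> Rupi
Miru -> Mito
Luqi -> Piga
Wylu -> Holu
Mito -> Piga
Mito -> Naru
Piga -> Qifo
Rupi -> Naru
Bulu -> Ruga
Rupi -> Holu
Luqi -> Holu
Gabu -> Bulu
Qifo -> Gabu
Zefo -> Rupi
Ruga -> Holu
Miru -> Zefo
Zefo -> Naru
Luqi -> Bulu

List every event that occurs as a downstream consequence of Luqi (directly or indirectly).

Direct effects: Piga, Bulu, Holu.
2 steps out: Qifo, Ruga.
3 steps out: Gabu.
Not reachable from it: Miru, Zefo, Wylu, Mito, Rupi, Naru.

Bulu, Gabu, Holu, Piga, Qifo, Ruga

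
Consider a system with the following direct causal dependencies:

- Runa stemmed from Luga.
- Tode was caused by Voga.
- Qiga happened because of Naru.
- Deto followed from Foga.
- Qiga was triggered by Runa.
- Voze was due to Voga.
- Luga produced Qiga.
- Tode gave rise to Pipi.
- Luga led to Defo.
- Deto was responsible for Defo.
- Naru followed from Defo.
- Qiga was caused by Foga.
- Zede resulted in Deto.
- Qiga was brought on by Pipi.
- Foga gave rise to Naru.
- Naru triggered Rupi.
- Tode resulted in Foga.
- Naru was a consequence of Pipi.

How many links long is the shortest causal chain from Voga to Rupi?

Shortest chain: Voga → Tode → Foga → Naru → Rupi.

4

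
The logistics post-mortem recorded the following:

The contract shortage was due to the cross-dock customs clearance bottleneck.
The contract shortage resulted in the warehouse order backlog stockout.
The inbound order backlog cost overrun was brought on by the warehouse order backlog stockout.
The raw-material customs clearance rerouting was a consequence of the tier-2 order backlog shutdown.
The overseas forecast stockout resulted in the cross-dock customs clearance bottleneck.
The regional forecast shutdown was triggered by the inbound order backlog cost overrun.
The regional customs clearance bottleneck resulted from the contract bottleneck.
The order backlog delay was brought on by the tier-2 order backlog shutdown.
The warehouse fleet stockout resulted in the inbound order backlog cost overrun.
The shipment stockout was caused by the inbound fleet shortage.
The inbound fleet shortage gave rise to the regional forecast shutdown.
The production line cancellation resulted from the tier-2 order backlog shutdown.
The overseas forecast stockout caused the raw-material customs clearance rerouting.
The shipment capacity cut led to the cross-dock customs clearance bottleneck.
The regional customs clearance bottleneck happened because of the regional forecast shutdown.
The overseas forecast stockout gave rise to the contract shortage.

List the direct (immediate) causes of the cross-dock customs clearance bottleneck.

the overseas forecast stockout, the shipment capacity cut → the cross-dock customs clearance bottleneck with nothing further upstream stated.

the overseas forecast stockout, the shipment capacity cut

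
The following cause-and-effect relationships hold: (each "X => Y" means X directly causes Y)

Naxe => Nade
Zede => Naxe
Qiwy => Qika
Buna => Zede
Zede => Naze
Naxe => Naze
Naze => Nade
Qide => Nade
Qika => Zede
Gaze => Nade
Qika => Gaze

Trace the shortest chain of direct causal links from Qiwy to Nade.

Qiwy → Qika
Qika → Gaze
Gaze → Nade
Length: 3 steps.

Qiwy → Qika → Gaze → Nade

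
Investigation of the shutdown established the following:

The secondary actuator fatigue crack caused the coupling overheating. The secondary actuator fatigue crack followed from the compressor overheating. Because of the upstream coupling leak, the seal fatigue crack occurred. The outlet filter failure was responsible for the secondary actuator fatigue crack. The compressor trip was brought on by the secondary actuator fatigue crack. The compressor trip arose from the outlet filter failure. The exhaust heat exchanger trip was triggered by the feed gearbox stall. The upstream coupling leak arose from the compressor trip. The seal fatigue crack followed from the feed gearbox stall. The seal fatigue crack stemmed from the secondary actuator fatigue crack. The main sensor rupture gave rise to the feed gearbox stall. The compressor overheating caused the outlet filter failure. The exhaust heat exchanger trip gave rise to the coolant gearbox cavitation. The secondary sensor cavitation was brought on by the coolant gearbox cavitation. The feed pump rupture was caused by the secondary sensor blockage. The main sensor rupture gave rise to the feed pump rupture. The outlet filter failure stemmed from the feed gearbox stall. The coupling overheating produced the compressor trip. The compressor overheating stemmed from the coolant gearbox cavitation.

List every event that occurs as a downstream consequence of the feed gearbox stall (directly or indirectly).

the compressor overheating, the compressor trip, the coolant gearbox cavitation, the coupling overheating, the exhaust heat exchanger trip, the outlet filter failure, the seal fatigue crack, the secondary actuator fatigue crack, the secondary sensor cavitation, the upstream coupling leak

Direct effects: the exhaust heat exchanger trip, the outlet filter failure, the seal fatigue crack.
2 steps out: the coolant gearbox cavitation, the secondary actuator fatigue crack, the compressor trip.
3 steps out: the compressor overheating, the secondary sensor cavitation, the coupling overheating, the upstream coupling leak.
Not reachable from it: the main sensor rupture, the feed pump rupture, the secondary sensor blockage.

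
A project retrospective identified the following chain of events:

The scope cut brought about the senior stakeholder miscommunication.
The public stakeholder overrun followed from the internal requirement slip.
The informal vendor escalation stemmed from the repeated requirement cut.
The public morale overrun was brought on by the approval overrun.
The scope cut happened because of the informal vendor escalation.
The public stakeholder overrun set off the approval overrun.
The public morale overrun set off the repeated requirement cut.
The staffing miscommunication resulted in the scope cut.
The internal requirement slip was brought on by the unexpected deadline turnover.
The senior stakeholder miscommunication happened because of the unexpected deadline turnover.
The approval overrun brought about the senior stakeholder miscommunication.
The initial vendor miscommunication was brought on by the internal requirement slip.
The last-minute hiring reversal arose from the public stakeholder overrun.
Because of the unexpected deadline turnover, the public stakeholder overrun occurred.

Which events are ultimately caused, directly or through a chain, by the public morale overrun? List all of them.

the informal vendor escalation, the repeated requirement cut, the scope cut, the senior stakeholder miscommunication

Direct effects: the repeated requirement cut.
2 steps out: the informal vendor escalation.
3 steps out: the scope cut.
4 steps out: the senior stakeholder miscommunication.
Not reachable from it: the unexpected deadline turnover, the internal requirement slip, the public stakeholder overrun, the approval overrun, the last-minute hiring reversal, the initial vendor miscommunication, the staffing miscommunication.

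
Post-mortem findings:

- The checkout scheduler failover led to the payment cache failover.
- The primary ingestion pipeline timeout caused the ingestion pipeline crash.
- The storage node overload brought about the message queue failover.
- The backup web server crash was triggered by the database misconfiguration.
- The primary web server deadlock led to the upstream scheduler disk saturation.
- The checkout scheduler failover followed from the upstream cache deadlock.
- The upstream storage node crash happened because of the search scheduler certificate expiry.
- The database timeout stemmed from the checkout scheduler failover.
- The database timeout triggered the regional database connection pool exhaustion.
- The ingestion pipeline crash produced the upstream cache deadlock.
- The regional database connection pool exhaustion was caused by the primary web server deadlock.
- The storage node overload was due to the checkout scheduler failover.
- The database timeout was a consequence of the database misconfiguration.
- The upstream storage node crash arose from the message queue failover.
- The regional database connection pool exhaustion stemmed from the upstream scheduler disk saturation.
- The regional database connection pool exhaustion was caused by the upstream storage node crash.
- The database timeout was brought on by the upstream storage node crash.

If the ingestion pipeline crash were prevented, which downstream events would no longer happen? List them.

Downstream of the ingestion pipeline crash: the upstream cache deadlock, the checkout scheduler failover, the storage node overload, the message queue failover, the payment cache failover, the upstream storage node crash, the database timeout, the regional database connection pool exhaustion.
Of those, still caused via another path: the upstream storage node crash, the database timeout, the regional database connection pool exhaustion.
The remainder have no surviving cause.

the checkout scheduler failover, the message queue failover, the payment cache failover, the storage node overload, the upstream cache deadlock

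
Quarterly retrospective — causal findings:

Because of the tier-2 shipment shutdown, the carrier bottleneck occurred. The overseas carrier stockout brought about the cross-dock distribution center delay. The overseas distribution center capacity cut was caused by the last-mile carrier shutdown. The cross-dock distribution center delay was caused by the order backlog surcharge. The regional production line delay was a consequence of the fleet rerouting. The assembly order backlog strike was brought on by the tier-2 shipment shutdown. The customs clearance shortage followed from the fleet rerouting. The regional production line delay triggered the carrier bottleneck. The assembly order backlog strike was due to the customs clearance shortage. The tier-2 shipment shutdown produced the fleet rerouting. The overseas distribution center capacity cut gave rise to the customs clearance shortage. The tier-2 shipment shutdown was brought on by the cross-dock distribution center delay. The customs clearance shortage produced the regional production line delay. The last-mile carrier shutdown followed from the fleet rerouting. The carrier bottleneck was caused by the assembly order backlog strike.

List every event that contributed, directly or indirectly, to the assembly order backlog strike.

Immediate causes of the assembly order backlog strike: the tier-2 shipment shutdown, the customs clearance shortage.
Further upstream: the overseas carrier stockout, the cross-dock distribution center delay, the fleet rerouting, the last-mile carrier shutdown, the overseas distribution center capacity cut, the order backlog surcharge.

the cross-dock distribution center delay, the customs clearance shortage, the fleet rerouting, the last-mile carrier shutdown, the order backlog surcharge, the overseas carrier stockout, the overseas distribution center capacity cut, the tier-2 shipment shutdown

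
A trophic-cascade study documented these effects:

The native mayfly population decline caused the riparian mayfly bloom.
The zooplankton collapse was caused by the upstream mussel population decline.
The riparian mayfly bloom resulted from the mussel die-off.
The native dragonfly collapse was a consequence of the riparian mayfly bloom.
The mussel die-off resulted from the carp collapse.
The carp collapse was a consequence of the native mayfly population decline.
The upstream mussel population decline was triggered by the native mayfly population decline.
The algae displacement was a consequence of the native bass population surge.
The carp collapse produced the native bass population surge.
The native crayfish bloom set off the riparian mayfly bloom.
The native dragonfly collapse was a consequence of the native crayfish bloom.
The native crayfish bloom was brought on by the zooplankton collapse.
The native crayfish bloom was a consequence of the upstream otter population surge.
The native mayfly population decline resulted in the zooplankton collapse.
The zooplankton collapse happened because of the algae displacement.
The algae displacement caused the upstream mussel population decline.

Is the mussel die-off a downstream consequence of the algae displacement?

No

The algae displacement leads to the upstream mussel population decline, the zooplankton collapse, the native crayfish bloom, the riparian mayfly bloom, the native dragonfly collapse; the mussel die-off is not among them.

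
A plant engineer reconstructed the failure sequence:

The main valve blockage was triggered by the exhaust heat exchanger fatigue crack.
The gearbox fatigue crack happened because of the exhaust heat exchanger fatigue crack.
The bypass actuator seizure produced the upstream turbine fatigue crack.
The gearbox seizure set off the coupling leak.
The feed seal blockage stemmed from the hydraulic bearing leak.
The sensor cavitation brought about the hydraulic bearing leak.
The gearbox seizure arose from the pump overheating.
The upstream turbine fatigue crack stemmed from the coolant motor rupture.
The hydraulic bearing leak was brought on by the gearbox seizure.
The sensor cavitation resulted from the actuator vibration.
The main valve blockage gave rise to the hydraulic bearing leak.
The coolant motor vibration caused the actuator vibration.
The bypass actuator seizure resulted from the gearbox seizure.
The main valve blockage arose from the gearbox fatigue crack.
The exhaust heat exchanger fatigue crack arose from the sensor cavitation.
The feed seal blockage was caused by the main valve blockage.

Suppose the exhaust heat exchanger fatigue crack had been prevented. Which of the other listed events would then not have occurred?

Downstream of the exhaust heat exchanger fatigue crack: the gearbox fatigue crack, the main valve blockage, the hydraulic bearing leak, the feed seal blockage.
Of those, still caused via another path: the hydraulic bearing leak, the feed seal blockage.
The remainder have no surviving cause.

the gearbox fatigue crack, the main valve blockage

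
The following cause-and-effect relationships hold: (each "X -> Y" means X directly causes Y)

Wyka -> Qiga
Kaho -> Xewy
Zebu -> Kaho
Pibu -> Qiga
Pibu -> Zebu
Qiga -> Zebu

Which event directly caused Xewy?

Upstream contributors include Pibu, Qiga, Zebu, Wyka, but only Kaho feeds directly into Xewy.

Kaho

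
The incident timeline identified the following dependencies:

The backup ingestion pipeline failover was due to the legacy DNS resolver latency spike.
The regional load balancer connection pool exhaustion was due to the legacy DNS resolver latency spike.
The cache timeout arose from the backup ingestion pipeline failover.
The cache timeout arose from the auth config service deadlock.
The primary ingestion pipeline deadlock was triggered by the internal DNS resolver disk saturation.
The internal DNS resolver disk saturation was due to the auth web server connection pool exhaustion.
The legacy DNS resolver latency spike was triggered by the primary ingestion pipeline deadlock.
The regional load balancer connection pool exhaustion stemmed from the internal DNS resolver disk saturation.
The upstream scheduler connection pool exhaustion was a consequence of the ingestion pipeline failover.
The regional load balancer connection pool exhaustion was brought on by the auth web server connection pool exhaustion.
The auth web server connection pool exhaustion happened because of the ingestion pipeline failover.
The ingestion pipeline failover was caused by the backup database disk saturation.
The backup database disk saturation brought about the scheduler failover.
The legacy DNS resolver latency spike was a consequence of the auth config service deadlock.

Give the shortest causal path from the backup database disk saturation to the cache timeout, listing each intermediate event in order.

the backup database disk saturation → the ingestion pipeline failover → the auth web server connection pool exhaustion → the internal DNS resolver disk saturation → the primary ingestion pipeline deadlock → the legacy DNS resolver latency spike → the backup ingestion pipeline failover → the cache timeout

the backup database disk saturation → the ingestion pipeline failover
the ingestion pipeline failover → the auth web server connection pool exhaustion
the auth web server connection pool exhaustion → the internal DNS resolver disk saturation
the internal DNS resolver disk saturation → the primary ingestion pipeline deadlock
the primary ingestion pipeline deadlock → the legacy DNS resolver latency spike
the legacy DNS resolver latency spike → the backup ingestion pipeline failover
the backup ingestion pipeline failover → the cache timeout
Length: 7 steps.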